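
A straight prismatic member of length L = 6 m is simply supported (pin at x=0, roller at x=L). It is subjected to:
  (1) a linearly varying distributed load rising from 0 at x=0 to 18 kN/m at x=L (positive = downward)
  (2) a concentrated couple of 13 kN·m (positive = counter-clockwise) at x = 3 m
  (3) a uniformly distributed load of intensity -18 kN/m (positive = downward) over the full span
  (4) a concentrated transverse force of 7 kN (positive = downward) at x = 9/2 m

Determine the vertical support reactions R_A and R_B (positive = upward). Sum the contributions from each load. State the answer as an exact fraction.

Load 1 — triangular load w₀=18 kN/m (0→w₀ over full span):
  R_A = w₀L/6 = 18·6/6 = 18 kN
  R_B = w₀L/3 = 18·6/3 = 36 kN
Load 2 — applied couple M₀=13 kN·m at a=3 m (b=L-a=3):
  R_A = M₀/L = 13/6 kN
  R_B = -M₀/L = -13/6 kN
Load 3 — uniform load w=-18 kN/m over full span:
  R_A = wL/2 = (-18)·6/2 = -54 kN
  R_B = wL/2 = (-18)·6/2 = -54 kN
Load 4 — point force P=7 kN at a=9/2 m (b=L-a=3/2):
  R_A = Pb/L = 7·(3/2)/6 = 7/4 kN
  R_B = Pa/L = 7·(9/2)/6 = 21/4 kN
Superposition: R_A = -385/12 kN, R_B = -179/12 kN

R_A = -385/12 kN, R_B = -179/12 kN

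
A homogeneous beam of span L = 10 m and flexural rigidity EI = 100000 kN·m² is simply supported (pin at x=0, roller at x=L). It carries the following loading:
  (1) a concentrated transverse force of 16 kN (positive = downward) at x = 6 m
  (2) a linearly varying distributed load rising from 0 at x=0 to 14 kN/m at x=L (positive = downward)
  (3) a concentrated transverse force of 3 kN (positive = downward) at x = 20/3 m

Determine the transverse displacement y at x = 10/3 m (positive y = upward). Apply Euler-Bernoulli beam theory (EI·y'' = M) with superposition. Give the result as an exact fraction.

y(10/3) = -195107/18225000 m

Load 1 — point force P=16 kN at a=6 m (b=L-a=4):
  y_1 = -Pbx(L²-b²-x²)/(6LEI)  [x≤a] = -16·4·(10/3)·(10²-4²-(10/3)²)/(6·10·100000) = -656/253125 m
Load 2 — triangular load w₀=14 kN/m (0→w₀ over full span):
  y_2 = -w₀x(7L⁴-10L²x²+3x⁴)/(360LEI) = -14·(10/3)·(7·10⁴-10·10²·(10/3)²+3·(10/3)⁴)/(360·10·100000) = -28/3645 m
Load 3 — point force P=3 kN at a=20/3 m (b=L-a=10/3):
  y_3 = -Pbx(L²-b²-x²)/(6LEI)  [x≤a] = -3·(10/3)·(10/3)·(10²-(10/3)²-(10/3)²)/(6·10·100000) = -7/16200 m
Superposition: y = Σ y_i = -195107/18225000 m ≈ -0.010705 m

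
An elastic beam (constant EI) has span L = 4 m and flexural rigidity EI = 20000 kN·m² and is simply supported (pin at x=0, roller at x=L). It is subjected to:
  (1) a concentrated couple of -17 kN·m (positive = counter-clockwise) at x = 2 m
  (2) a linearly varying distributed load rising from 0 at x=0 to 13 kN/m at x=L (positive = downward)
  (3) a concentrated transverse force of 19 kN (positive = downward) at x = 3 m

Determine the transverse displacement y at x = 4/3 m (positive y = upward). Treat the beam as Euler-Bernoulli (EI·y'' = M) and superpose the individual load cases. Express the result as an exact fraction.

Load 1 — applied couple M₀=-17 kN·m at a=2 m (b=L-a=2):
  y_1 = (M₀x³/(6L)+C₁x)/EI  [x≤a] with C₁=M₀(3b²-L²)/(6L)=17/6 = ((-17)·(4/3)³/(6·4)+(17/6)·(4/3))/20000 = 17/162000 m
Load 2 — triangular load w₀=13 kN/m (0→w₀ over full span):
  y_2 = -w₀x(7L⁴-10L²x²+3x⁴)/(360LEI) = -13·(4/3)·(7·4⁴-10·4²·(4/3)²+3·(4/3)⁴)/(360·4·20000) = -416/455625 m
Load 3 — point force P=19 kN at a=3 m (b=L-a=1):
  y_3 = -Pbx(L²-b²-x²)/(6LEI)  [x≤a] = -19·1·(4/3)·(4²-1²-(4/3)²)/(6·4·20000) = -2261/3240000 m
Superposition: y = Σ y_i = -43913/29160000 m ≈ -0.001506 m

y(4/3) = -43913/29160000 m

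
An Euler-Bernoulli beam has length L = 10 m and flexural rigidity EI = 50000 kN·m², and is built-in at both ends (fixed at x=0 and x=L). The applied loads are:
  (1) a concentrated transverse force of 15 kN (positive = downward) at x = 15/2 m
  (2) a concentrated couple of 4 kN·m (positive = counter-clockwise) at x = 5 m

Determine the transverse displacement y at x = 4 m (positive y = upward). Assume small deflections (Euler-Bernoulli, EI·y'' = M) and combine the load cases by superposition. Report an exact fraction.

y(4) = -657/1000000 m

Load 1 — point force P=15 kN at a=15/2 m (b=L-a=5/2):
  y_1 = -Pb²x²(3aL-(3a+b)x)/(6L³EI)  [x≤a] = -15·(5/2)²·4²·(3·(15/2)·10-(3·(15/2)+(5/2))·4)/(6·10³·50000) = -1/1600 m
Load 2 — applied couple M₀=4 kN·m at a=5 m (b=L-a=5):
  y_2 = (R_Ax³/6 - M_Ax²/2)/EI  [x≤a] with R_A=3/5, M_A=1 = ((3/5)·4³/6 - 1·4²/2)/50000 = -1/31250 m
Superposition: y = Σ y_i = -657/1000000 m ≈ -0.000657 m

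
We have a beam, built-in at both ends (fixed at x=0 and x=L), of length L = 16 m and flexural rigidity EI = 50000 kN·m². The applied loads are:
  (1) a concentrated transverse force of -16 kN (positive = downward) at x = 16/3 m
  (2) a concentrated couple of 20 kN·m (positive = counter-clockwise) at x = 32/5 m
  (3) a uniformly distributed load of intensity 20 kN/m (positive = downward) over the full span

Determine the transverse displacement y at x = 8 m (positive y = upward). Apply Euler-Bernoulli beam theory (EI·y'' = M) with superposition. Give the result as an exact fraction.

y(8) = -78704/1265625 m

Load 1 — point force P=-16 kN at a=16/3 m (b=L-a=32/3):
  y_1 = -Pa²(L-x)²(3bL-(3b+a)(L-x))/(6L³EI)  [x>a] = -(-16)·(16/3)²·(16-8)²·(3·(32/3)·16-(3·(32/3)+(16/3))·(16-8))/(6·16³·50000) = 256/50625 m
Load 2 — applied couple M₀=20 kN·m at a=32/5 m (b=L-a=48/5):
  y_2 = (R_Ax³/6 - M_Ax²/2 - M₀(x-a)²/2)/EI  [x>a] with R_A=9/5, M_A=12/5 = ((9/5)·8³/6 - (12/5)·8²/2 - 20·(8-(32/5))²/2)/50000 = 16/15625 m
Load 3 — uniform load w=20 kN/m over full span:
  y_3 = -wx²(L-x)²/(24EI) = -20·8²·(16-8)²/(24·50000) = -128/1875 m
Superposition: y = Σ y_i = -78704/1265625 m ≈ -0.062186 m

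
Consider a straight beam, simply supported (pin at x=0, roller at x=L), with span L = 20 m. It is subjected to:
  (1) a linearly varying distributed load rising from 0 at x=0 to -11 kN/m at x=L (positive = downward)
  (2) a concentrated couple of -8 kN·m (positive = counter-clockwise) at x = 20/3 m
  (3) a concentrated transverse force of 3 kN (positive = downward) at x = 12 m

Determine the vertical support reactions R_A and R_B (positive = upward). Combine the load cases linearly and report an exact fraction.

R_A = -538/15 kN, R_B = -1067/15 kN

Load 1 — triangular load w₀=-11 kN/m (0→w₀ over full span):
  R_A = w₀L/6 = (-11)·20/6 = -110/3 kN
  R_B = w₀L/3 = (-11)·20/3 = -220/3 kN
Load 2 — applied couple M₀=-8 kN·m at a=20/3 m (b=L-a=40/3):
  R_A = M₀/L = (-8)/20 = -2/5 kN
  R_B = -M₀/L = -(-8)/20 = 2/5 kN
Load 3 — point force P=3 kN at a=12 m (b=L-a=8):
  R_A = Pb/L = 3·8/20 = 6/5 kN
  R_B = Pa/L = 3·12/20 = 9/5 kN
Superposition: R_A = -538/15 kN, R_B = -1067/15 kN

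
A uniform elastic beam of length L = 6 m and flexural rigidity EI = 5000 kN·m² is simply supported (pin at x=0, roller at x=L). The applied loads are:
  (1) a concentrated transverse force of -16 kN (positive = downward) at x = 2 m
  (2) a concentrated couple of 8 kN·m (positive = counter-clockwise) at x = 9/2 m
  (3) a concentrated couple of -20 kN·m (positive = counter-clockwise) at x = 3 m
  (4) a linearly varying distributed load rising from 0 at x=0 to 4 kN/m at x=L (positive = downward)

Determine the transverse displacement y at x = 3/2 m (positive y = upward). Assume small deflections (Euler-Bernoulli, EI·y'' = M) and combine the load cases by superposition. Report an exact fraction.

y(3/2) = 8051/1920000 m

Load 1 — point force P=-16 kN at a=2 m (b=L-a=4):
  y_1 = -Pbx(L²-b²-x²)/(6LEI)  [x≤a] = -(-16)·4·(3/2)·(6²-4²-(3/2)²)/(6·6·5000) = 71/7500 m
Load 2 — applied couple M₀=8 kN·m at a=9/2 m (b=L-a=3/2):
  y_2 = (M₀x³/(6L)+C₁x)/EI  [x≤a] with C₁=M₀(3b²-L²)/(6L)=-13/2 = (8·(3/2)³/(6·6)+(-13/2)·(3/2))/5000 = -9/5000 m
Load 3 — applied couple M₀=-20 kN·m at a=3 m (b=L-a=3):
  y_3 = (M₀x³/(6L)+C₁x)/EI  [x≤a] with C₁=M₀(3b²-L²)/(6L)=5 = ((-20)·(3/2)³/(6·6)+5·(3/2))/5000 = 9/8000 m
Load 4 — triangular load w₀=4 kN/m (0→w₀ over full span):
  y_4 = -w₀x(7L⁴-10L²x²+3x⁴)/(360LEI) = -4·(3/2)·(7·6⁴-10·6²·(3/2)²+3·(3/2)⁴)/(360·6·5000) = -2943/640000 m
Superposition: y = Σ y_i = 8051/1920000 m ≈ 0.004193 m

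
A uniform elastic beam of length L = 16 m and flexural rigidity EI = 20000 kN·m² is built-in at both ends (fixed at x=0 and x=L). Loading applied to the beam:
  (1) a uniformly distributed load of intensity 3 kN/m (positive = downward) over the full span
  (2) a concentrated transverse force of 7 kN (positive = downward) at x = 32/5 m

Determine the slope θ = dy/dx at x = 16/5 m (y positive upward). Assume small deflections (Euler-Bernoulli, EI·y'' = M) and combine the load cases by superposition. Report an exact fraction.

Load 1 — uniform load w=3 kN/m over full span:
  θ_1 = -wx(L-x)(L-2x)/(12EI) = -3·(16/5)·(16-(16/5))·(16-2·(16/5))/(12·20000) = -384/78125 rad
Load 2 — point force P=7 kN at a=32/5 m (b=L-a=48/5):
  θ_2 = -Pb²x(2aL-(3a+b)x)/(2L³EI)  [x≤a] = -7·(48/5)²·(16/5)·(2·(32/5)·16-(3·(32/5)+(48/5))·(16/5))/(2·16³·20000) = -2772/1953125 rad
Superposition: θ = Σ θ_i = -12372/1953125 rad ≈ -0.006334 rad

θ(16/5) = -12372/1953125 rad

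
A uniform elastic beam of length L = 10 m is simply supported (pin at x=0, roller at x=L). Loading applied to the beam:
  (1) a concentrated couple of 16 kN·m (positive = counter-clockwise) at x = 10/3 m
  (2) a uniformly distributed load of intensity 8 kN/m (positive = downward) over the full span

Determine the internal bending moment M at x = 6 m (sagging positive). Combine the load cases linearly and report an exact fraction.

Load 1 — applied couple M₀=16 kN·m at a=10/3 m (b=L-a=20/3):
  M_1 = M₀x/L - M₀  [x>a] = 16·6/10 - 16 = -32/5 kN·m
Load 2 — uniform load w=8 kN/m over full span:
  M_2 = wx(L-x)/2 = 8·6·(10-6)/2 = 96 kN·m
Superposition: M = Σ M_i = 448/5 kN·m ≈ 89.600000 kN·m

M(6) = 448/5 kN·m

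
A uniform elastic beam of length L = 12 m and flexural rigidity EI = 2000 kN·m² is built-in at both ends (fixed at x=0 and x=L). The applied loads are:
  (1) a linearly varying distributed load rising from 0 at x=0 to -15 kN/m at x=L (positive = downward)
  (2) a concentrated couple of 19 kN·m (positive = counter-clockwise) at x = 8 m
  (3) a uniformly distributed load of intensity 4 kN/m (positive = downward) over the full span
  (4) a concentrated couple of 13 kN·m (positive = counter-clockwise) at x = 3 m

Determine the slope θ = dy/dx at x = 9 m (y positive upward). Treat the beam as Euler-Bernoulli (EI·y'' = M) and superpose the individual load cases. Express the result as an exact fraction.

θ(9) = -3007/128000 rad

Load 1 — triangular load w₀=-15 kN/m (0→w₀ over full span):
  θ_1 = -w₀(2x(L-x)(L-2x)(x+2L)+x²(L-x)²)/(120LEI) = -(-15)·(2·9·(12-9)·(12-2·9)·(9+2·12)+9²·(12-9)²)/(120·12·2000) = -3321/64000 rad
Load 2 — applied couple M₀=19 kN·m at a=8 m (b=L-a=4):
  θ_2 = (R_Ax²/2 - M_Ax - M₀(x-a))/EI  [x>a] with R_A=19/9, M_A=19/3 = ((19/9)·9²/2 - (19/3)·9 - 19·(9-8))/2000 = 19/4000 rad
Load 3 — uniform load w=4 kN/m over full span:
  θ_3 = -wx(L-x)(L-2x)/(12EI) = -4·9·(12-9)·(12-2·9)/(12·2000) = 27/1000 rad
Load 4 — applied couple M₀=13 kN·m at a=3 m (b=L-a=9):
  θ_4 = (R_Ax²/2 - M_Ax - M₀(x-a))/EI  [x>a] with R_A=39/32, M_A=-39/16 = ((39/32)·9²/2 - (-39/16)·9 - 13·(9-3))/2000 = -429/128000 rad
Superposition: θ = Σ θ_i = -3007/128000 rad ≈ -0.023492 rad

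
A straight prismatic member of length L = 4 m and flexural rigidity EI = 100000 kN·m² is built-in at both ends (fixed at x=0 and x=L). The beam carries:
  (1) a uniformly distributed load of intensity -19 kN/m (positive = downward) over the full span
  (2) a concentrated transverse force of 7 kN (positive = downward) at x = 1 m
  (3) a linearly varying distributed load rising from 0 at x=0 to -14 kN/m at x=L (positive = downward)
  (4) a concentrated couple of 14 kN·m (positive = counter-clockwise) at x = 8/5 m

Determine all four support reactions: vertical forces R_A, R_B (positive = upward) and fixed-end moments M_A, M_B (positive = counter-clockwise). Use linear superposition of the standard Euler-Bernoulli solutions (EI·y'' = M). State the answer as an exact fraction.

R_A = -28363/800 kN, M_A = -10873/400 kN·m, R_B = -49237/800 kN, M_B = 47641/1200 kN·m

Load 1 — uniform load w=-19 kN/m over full span:
  R_A = wL/2 = (-19)·4/2 = -38 kN
  M_A = wL²/12 = (-19)·4²/12 = -76/3 kN·m
  R_B = wL/2 = (-19)·4/2 = -38 kN
  M_B = -wL²/12 = -(-19)·4²/12 = 76/3 kN·m
Load 2 — point force P=7 kN at a=1 m (b=L-a=3):
  R_A = Pb²(3a+b)/L³ = 7·3²·(3·1+3)/4³ = 189/32 kN
  M_A = Pab²/L² = 7·1·3²/4² = 63/16 kN·m
  R_B = Pa²(a+3b)/L³ = 7·1²·(1+3·3)/4³ = 35/32 kN
  M_B = -Pa²b/L² = -7·1²·3/4² = -21/16 kN·m
Load 3 — triangular load w₀=-14 kN/m (0→w₀ over full span):
  R_A = 3w₀L/20 = 3·(-14)·4/20 = -42/5 kN
  M_A = w₀L²/30 = (-14)·4²/30 = -112/15 kN·m
  R_B = 7w₀L/20 = 7·(-14)·4/20 = -98/5 kN
  M_B = -w₀L²/20 = -(-14)·4²/20 = 56/5 kN·m
Load 4 — applied couple M₀=14 kN·m at a=8/5 m (b=L-a=12/5):
  R_A = 6M₀ab/L³ = 6·14·(8/5)·(12/5)/4³ = 126/25 kN
  M_A = M₀b(2a-b)/L² = 14·(12/5)·(2·(8/5)-(12/5))/4² = 42/25 kN·m
  R_B = -6M₀ab/L³ = -6·14·(8/5)·(12/5)/4³ = -126/25 kN
  M_B = M₀a(2b-a)/L² = 14·(8/5)·(2·(12/5)-(8/5))/4² = 112/25 kN·m
Superposition: R_A = -28363/800 kN, M_A = -10873/400 kN·m, R_B = -49237/800 kN, M_B = 47641/1200 kN·m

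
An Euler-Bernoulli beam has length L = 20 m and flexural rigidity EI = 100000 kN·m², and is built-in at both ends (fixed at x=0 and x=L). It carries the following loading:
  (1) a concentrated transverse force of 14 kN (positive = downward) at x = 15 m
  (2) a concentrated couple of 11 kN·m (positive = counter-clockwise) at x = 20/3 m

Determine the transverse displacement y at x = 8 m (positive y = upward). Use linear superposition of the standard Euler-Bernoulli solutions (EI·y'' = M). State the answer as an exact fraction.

Load 1 — point force P=14 kN at a=15 m (b=L-a=5):
  y_1 = -Pb²x²(3aL-(3a+b)x)/(6L³EI)  [x≤a] = -14·5²·8²·(3·15·20-(3·15+5)·8)/(6·20³·100000) = -7/3000 m
Load 2 — applied couple M₀=11 kN·m at a=20/3 m (b=L-a=40/3):
  y_2 = (R_Ax³/6 - M_Ax²/2 - M₀(x-a)²/2)/EI  [x>a] with R_A=11/15, M_A=0 = ((11/15)·8³/6 - 0·8²/2 - 11·(8-(20/3))²/2)/100000 = 33/62500 m
Superposition: y = Σ y_i = -677/375000 m ≈ -0.001805 m

y(8) = -677/375000 m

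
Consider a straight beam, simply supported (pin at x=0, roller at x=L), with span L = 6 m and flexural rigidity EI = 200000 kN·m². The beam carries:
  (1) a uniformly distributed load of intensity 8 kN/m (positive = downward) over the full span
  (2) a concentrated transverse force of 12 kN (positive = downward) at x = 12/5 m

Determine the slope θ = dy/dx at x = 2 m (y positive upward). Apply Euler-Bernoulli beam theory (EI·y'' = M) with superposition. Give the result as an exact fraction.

Load 1 — uniform load w=8 kN/m over full span:
  θ_1 = -w(L³-6Lx²+4x³)/(24EI) = -8·(6³-6·6·2²+4·2³)/(24·200000) = -13/75000 rad
Load 2 — point force P=12 kN at a=12/5 m (b=L-a=18/5):
  θ_2 = -Pb(L²-b²-3x²)/(6LEI)  [x≤a] = -12·(18/5)·(6²-(18/5)²-3·2²)/(6·6·200000) = -207/3125000 rad
Superposition: θ = Σ θ_i = -1123/4687500 rad ≈ -0.000240 rad

θ(2) = -1123/4687500 rad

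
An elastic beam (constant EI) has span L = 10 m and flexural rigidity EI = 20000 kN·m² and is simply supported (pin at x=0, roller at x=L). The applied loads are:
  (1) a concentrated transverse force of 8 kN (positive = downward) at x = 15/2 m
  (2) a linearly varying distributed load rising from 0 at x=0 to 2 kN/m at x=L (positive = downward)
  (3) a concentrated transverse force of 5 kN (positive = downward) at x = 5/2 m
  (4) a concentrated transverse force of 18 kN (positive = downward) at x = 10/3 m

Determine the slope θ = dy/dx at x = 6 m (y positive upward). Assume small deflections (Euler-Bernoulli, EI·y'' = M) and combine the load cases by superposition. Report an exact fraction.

Load 1 — point force P=8 kN at a=15/2 m (b=L-a=5/2):
  θ_1 = -Pb(L²-b²-3x²)/(6LEI)  [x≤a] = -8·(5/2)·(10²-(5/2)²-3·6²)/(6·10·20000) = 19/80000 rad
Load 2 — triangular load w₀=2 kN/m (0→w₀ over full span):
  θ_2 = -w₀(7L⁴-30L²x²+15x⁴)/(360LEI) = -2·(7·10⁴-30·10²·6²+15·6⁴)/(360·10·20000) = 29/56250 rad
Load 3 — point force P=5 kN at a=5/2 m (b=L-a=15/2):
  θ_3 = -Pa(2L²-6Lx+3x²+a²)/(6LEI)  [x>a] = -5·(5/2)·(2·10²-6·10·6+3·6²+(5/2)²)/(6·10·20000) = 61/128000 rad
Load 4 — point force P=18 kN at a=10/3 m (b=L-a=20/3):
  θ_4 = -Pa(2L²-6Lx+3x²+a²)/(6LEI)  [x>a] = -18·(10/3)·(2·10²-6·10·6+3·6²+(10/3)²)/(6·10·20000) = 23/11250 rad
Superposition: θ = Σ θ_i = 10477/3200000 rad ≈ 0.003274 rad

θ(6) = 10477/3200000 rad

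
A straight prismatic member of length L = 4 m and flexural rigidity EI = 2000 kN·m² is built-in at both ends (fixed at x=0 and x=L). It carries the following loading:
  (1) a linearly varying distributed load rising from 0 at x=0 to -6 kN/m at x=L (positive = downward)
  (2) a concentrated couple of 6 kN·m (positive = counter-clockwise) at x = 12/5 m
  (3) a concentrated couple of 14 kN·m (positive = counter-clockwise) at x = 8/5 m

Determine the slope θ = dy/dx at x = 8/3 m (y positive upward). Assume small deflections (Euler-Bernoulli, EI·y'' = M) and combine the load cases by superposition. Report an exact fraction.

θ(8/3) = -83/101250 rad

Load 1 — triangular load w₀=-6 kN/m (0→w₀ over full span):
  θ_1 = -w₀(2x(L-x)(L-2x)(x+2L)+x²(L-x)²)/(120LEI) = -(-6)·(2·(8/3)·(4-(8/3))·(4-2·(8/3))·((8/3)+2·4)+(8/3)²·(4-(8/3))²)/(120·4·2000) = -28/50625 rad
Load 2 — applied couple M₀=6 kN·m at a=12/5 m (b=L-a=8/5):
  θ_2 = (R_Ax²/2 - M_Ax - M₀(x-a))/EI  [x>a] with R_A=54/25, M_A=48/25 = ((54/25)·(8/3)²/2 - (48/25)·(8/3) - 6·((8/3)-(12/5)))/2000 = 3/6250 rad
Load 3 — applied couple M₀=14 kN·m at a=8/5 m (b=L-a=12/5):
  θ_3 = (R_Ax²/2 - M_Ax - M₀(x-a))/EI  [x>a] with R_A=126/25, M_A=42/25 = ((126/25)·(8/3)²/2 - (42/25)·(8/3) - 14·((8/3)-(8/5)))/2000 = -7/9375 rad
Superposition: θ = Σ θ_i = -83/101250 rad ≈ -0.000820 rad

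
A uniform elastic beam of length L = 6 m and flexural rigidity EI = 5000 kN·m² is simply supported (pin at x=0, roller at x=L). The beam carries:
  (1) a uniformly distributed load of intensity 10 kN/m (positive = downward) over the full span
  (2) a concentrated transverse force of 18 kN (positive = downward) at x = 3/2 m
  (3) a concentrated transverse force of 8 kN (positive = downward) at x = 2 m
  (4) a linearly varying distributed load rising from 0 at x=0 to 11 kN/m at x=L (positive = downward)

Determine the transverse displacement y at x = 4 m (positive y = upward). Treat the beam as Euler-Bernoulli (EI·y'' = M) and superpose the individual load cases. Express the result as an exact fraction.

y(4) = -7183/120000 m

Load 1 — uniform load w=10 kN/m over full span:
  y_1 = -wx(L³-2Lx²+x³)/(24EI) = -10·4·(6³-2·6·4²+4³)/(24·5000) = -11/375 m
Load 2 — point force P=18 kN at a=3/2 m (b=L-a=9/2):
  y_2 = -Pa(L-x)(2Lx-a²-x²)/(6LEI)  [x>a] = -18·(3/2)·(6-4)·(2·6·4-(3/2)²-4²)/(6·6·5000) = -357/40000 m
Load 3 — point force P=8 kN at a=2 m (b=L-a=4):
  y_3 = -Pa(L-x)(2Lx-a²-x²)/(6LEI)  [x>a] = -8·2·(6-4)·(2·6·4-2²-4²)/(6·6·5000) = -28/5625 m
Load 4 — triangular load w₀=11 kN/m (0→w₀ over full span):
  y_4 = -w₀x(7L⁴-10L²x²+3x⁴)/(360LEI) = -11·4·(7·6⁴-10·6²·4²+3·4⁴)/(360·6·5000) = -187/11250 m
Superposition: y = Σ y_i = -7183/120000 m ≈ -0.059858 m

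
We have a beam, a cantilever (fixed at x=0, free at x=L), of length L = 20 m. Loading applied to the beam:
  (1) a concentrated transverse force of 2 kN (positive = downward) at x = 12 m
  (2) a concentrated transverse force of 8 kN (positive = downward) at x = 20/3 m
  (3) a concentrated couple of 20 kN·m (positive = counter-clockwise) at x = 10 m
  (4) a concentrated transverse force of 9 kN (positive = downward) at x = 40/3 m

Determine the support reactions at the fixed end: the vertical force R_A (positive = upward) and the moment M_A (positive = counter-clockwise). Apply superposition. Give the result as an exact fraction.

Load 1 — point force P=2 kN at a=12 m (b=L-a=8):
  R_A = P = 2 kN
  M_A = Pa = 2·12 = 24 kN·m
Load 2 — point force P=8 kN at a=20/3 m (b=L-a=40/3):
  R_A = P = 8 kN
  M_A = Pa = 8·(20/3) = 160/3 kN·m
Load 3 — applied couple M₀=20 kN·m at a=10 m (b=L-a=10):
  R_A = 0 kN
  M_A = -M₀ = -20 kN·m
Load 4 — point force P=9 kN at a=40/3 m (b=L-a=20/3):
  R_A = P = 9 kN
  M_A = Pa = 9·(40/3) = 120 kN·m
Superposition: R_A = 19 kN, M_A = 532/3 kN·m

R_A = 19 kN, M_A = 532/3 kN·m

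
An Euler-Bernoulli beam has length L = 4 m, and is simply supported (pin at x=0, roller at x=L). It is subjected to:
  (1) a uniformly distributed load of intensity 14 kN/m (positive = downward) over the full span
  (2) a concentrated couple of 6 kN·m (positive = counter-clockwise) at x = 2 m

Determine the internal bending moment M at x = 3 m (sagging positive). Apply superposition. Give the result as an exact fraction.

Load 1 — uniform load w=14 kN/m over full span:
  M_1 = wx(L-x)/2 = 14·3·(4-3)/2 = 21 kN·m
Load 2 — applied couple M₀=6 kN·m at a=2 m (b=L-a=2):
  M_2 = M₀x/L - M₀  [x>a] = 6·3/4 - 6 = -3/2 kN·m
Superposition: M = Σ M_i = 39/2 kN·m ≈ 19.500000 kN·m

M(3) = 39/2 kN·m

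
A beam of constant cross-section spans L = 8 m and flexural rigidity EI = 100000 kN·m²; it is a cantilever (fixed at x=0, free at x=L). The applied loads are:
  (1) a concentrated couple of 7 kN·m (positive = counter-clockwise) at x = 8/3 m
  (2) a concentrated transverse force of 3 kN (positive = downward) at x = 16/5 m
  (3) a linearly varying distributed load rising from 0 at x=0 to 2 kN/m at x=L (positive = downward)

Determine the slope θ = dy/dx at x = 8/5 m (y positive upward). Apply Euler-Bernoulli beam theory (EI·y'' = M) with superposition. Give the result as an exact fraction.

θ(8/5) = -13691/23437500 rad

Load 1 — applied couple M₀=7 kN·m at a=8/3 m (b=L-a=16/3):
  θ_1 = M₀x/EI  [x≤a] = 7·(8/5)/100000 = 7/62500 rad
Load 2 — point force P=3 kN at a=16/5 m (b=L-a=24/5):
  θ_2 = -Px(2a-x)/(2EI)  [x≤a] = -3·(8/5)·(2·(16/5)-(8/5))/(2·100000) = -9/78125 rad
Load 3 — triangular load w₀=2 kN/m (0→w₀ over full span):
  θ_3 = (w₀Lx²/4-w₀L²x/3-w₀x⁴/(24L))/EI = (2·8·(8/5)²/4-2·8²·(8/5)/3-2·(8/5)⁴/(24·8))/100000 = -3404/5859375 rad
Superposition: θ = Σ θ_i = -13691/23437500 rad ≈ -0.000584 rad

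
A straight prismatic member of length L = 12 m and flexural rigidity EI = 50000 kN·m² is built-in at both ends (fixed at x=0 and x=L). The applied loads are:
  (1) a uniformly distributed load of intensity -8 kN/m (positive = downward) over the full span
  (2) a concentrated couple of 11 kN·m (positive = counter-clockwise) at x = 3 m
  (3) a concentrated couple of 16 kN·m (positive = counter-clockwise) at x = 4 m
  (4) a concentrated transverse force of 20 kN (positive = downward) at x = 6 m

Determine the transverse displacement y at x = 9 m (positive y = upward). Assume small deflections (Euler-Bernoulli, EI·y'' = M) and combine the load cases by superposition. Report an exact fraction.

Load 1 — uniform load w=-8 kN/m over full span:
  y_1 = -wx²(L-x)²/(24EI) = -(-8)·9²·(12-9)²/(24·50000) = 243/50000 m
Load 2 — applied couple M₀=11 kN·m at a=3 m (b=L-a=9):
  y_2 = (R_Ax³/6 - M_Ax²/2 - M₀(x-a)²/2)/EI  [x>a] with R_A=33/32, M_A=-33/16 = ((33/32)·9³/6 - (-33/16)·9²/2 - 11·(9-3)²/2)/50000 = 693/3200000 m
Load 3 — applied couple M₀=16 kN·m at a=4 m (b=L-a=8):
  y_3 = (R_Ax³/6 - M_Ax²/2 - M₀(x-a)²/2)/EI  [x>a] with R_A=16/9, M_A=0 = ((16/9)·9³/6 - 0·9²/2 - 16·(9-4)²/2)/50000 = 1/3125 m
Load 4 — point force P=20 kN at a=6 m (b=L-a=6):
  y_4 = -Pa²(L-x)²(3bL-(3b+a)(L-x))/(6L³EI)  [x>a] = -20·6²·(12-9)²·(3·6·12-(3·6+6)·(12-9))/(6·12³·50000) = -9/5000 m
Superposition: y = Σ y_i = 11509/3200000 m ≈ 0.003597 m

y(9) = 11509/3200000 m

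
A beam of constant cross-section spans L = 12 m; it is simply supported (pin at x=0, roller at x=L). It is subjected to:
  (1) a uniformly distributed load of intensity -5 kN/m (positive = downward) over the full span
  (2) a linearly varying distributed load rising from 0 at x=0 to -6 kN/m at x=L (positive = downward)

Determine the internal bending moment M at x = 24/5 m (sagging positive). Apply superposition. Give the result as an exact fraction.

M(24/5) = -16848/125 kN·m

Load 1 — uniform load w=-5 kN/m over full span:
  M_1 = wx(L-x)/2 = (-5)·(24/5)·(12-(24/5))/2 = -432/5 kN·m
Load 2 — triangular load w₀=-6 kN/m (0→w₀ over full span):
  M_2 = w₀Lx/6 - w₀x³/(6L) = (-6)·12·(24/5)/6 - (-6)·(24/5)³/(6·12) = -6048/125 kN·m
Superposition: M = Σ M_i = -16848/125 kN·m ≈ -134.784000 kN·m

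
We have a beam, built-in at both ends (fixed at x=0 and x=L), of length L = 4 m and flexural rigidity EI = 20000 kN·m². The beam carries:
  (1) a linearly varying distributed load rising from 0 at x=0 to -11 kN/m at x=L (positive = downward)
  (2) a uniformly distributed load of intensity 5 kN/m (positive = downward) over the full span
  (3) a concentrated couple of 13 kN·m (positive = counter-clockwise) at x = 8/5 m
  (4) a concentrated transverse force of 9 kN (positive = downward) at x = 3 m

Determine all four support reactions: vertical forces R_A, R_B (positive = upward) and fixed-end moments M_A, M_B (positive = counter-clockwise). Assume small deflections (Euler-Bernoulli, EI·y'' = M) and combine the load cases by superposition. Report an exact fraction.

Load 1 — triangular load w₀=-11 kN/m (0→w₀ over full span):
  R_A = 3w₀L/20 = 3·(-11)·4/20 = -33/5 kN
  M_A = w₀L²/30 = (-11)·4²/30 = -88/15 kN·m
  R_B = 7w₀L/20 = 7·(-11)·4/20 = -77/5 kN
  M_B = -w₀L²/20 = -(-11)·4²/20 = 44/5 kN·m
Load 2 — uniform load w=5 kN/m over full span:
  R_A = wL/2 = 5·4/2 = 10 kN
  M_A = wL²/12 = 5·4²/12 = 20/3 kN·m
  R_B = wL/2 = 5·4/2 = 10 kN
  M_B = -wL²/12 = -5·4²/12 = -20/3 kN·m
Load 3 — applied couple M₀=13 kN·m at a=8/5 m (b=L-a=12/5):
  R_A = 6M₀ab/L³ = 6·13·(8/5)·(12/5)/4³ = 117/25 kN
  M_A = M₀b(2a-b)/L² = 13·(12/5)·(2·(8/5)-(12/5))/4² = 39/25 kN·m
  R_B = -6M₀ab/L³ = -6·13·(8/5)·(12/5)/4³ = -117/25 kN
  M_B = M₀a(2b-a)/L² = 13·(8/5)·(2·(12/5)-(8/5))/4² = 104/25 kN·m
Load 4 — point force P=9 kN at a=3 m (b=L-a=1):
  R_A = Pb²(3a+b)/L³ = 9·1²·(3·3+1)/4³ = 45/32 kN
  M_A = Pab²/L² = 9·3·1²/4² = 27/16 kN·m
  R_B = Pa²(a+3b)/L³ = 9·3²·(3+3·1)/4³ = 243/32 kN
  M_B = -Pa²b/L² = -9·3²·1/4² = -81/16 kN·m
Superposition: R_A = 7589/800 kN, M_A = 1619/400 kN·m, R_B = -1989/800 kN, M_B = 1477/1200 kN·m

R_A = 7589/800 kN, M_A = 1619/400 kN·m, R_B = -1989/800 kN, M_B = 1477/1200 kN·m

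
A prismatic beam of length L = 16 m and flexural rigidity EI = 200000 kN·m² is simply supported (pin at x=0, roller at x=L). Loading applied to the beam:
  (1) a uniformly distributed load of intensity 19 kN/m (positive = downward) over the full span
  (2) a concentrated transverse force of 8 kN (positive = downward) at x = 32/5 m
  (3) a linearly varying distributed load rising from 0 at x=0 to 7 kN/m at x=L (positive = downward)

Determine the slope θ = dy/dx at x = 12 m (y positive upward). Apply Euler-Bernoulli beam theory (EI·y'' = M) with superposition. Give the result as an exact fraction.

Load 1 — uniform load w=19 kN/m over full span:
  θ_1 = -w(L³-6Lx²+4x³)/(24EI) = -19·(16³-6·16·12²+4·12³)/(24·200000) = 209/18750 rad
Load 2 — point force P=8 kN at a=32/5 m (b=L-a=48/5):
  θ_2 = -Pa(2L²-6Lx+3x²+a²)/(6LEI)  [x>a] = -8·(32/5)·(2·16²-6·16·12+3·12²+(32/5)²)/(6·16·200000) = 174/390625 rad
Load 3 — triangular load w₀=7 kN/m (0→w₀ over full span):
  θ_3 = -w₀(7L⁴-30L²x²+15x⁴)/(360LEI) = -7·(7·16⁴-30·16²·12²+15·12⁴)/(360·16·200000) = 9191/4500000 rad
Superposition: θ = Σ θ_i = 1533887/112500000 rad ≈ 0.013635 rad

θ(12) = 1533887/112500000 rad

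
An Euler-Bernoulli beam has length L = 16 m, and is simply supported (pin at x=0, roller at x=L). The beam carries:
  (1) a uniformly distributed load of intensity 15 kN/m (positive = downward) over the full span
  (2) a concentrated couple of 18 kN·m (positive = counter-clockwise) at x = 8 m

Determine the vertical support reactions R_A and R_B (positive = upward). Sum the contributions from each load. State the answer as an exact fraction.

Load 1 — uniform load w=15 kN/m over full span:
  R_A = wL/2 = 15·16/2 = 120 kN
  R_B = wL/2 = 15·16/2 = 120 kN
Load 2 — applied couple M₀=18 kN·m at a=8 m (b=L-a=8):
  R_A = M₀/L = 18/16 = 9/8 kN
  R_B = -M₀/L = -18/16 = -9/8 kN
Superposition: R_A = 969/8 kN, R_B = 951/8 kN

R_A = 969/8 kN, R_B = 951/8 kN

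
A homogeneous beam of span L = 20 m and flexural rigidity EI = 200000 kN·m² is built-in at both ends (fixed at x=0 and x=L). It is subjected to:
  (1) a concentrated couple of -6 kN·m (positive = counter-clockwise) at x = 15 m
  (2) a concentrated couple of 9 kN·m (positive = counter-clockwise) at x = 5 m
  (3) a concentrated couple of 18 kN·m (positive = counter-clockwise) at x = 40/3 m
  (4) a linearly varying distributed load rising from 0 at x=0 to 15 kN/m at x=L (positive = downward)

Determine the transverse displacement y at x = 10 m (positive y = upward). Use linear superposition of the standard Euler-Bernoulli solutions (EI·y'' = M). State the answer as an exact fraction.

y(10) = -501/32000 m

Load 1 — applied couple M₀=-6 kN·m at a=15 m (b=L-a=5):
  y_1 = (R_Ax³/6 - M_Ax²/2)/EI  [x≤a] with R_A=-27/80, M_A=-15/8 = ((-27/80)·10³/6 - (-15/8)·10²/2)/200000 = 3/16000 m
Load 2 — applied couple M₀=9 kN·m at a=5 m (b=L-a=15):
  y_2 = (R_Ax³/6 - M_Ax²/2 - M₀(x-a)²/2)/EI  [x>a] with R_A=81/160, M_A=-27/16 = ((81/160)·10³/6 - (-27/16)·10²/2 - 9·(10-5)²/2)/200000 = 9/32000 m
Load 3 — applied couple M₀=18 kN·m at a=40/3 m (b=L-a=20/3):
  y_3 = (R_Ax³/6 - M_Ax²/2)/EI  [x≤a] with R_A=6/5, M_A=6 = ((6/5)·10³/6 - 6·10²/2)/200000 = -1/2000 m
Load 4 — triangular load w₀=15 kN/m (0→w₀ over full span):
  y_4 = -w₀x²(L-x)²(x+2L)/(120LEI) = -15·10²·(20-10)²·(10+2·20)/(120·20·200000) = -1/64 m
Superposition: y = Σ y_i = -501/32000 m ≈ -0.015656 m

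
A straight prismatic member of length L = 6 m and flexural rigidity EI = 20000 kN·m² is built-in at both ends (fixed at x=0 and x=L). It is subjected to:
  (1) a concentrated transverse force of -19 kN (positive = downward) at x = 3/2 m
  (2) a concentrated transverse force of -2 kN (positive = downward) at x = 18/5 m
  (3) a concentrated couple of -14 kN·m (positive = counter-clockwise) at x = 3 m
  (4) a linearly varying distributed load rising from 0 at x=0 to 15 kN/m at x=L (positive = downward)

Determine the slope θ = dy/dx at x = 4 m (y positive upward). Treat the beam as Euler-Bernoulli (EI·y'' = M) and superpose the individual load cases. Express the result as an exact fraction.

Load 1 — point force P=-19 kN at a=3/2 m (b=L-a=9/2):
  θ_1 = Pa²(L-x)(2bL-(3b+a)(L-x))/(2L³EI)  [x>a] = (-19)·(3/2)²·(6-4)·(2·(9/2)·6-(3·(9/2)+(3/2))·(6-4))/(2·6³·20000) = -19/80000 rad
Load 2 — point force P=-2 kN at a=18/5 m (b=L-a=12/5):
  θ_2 = Pa²(L-x)(2bL-(3b+a)(L-x))/(2L³EI)  [x>a] = (-2)·(18/5)²·(6-4)·(2·(12/5)·6-(3·(12/5)+(18/5))·(6-4))/(2·6³·20000) = -27/625000 rad
Load 3 — applied couple M₀=-14 kN·m at a=3 m (b=L-a=3):
  θ_3 = (R_Ax²/2 - M_Ax - M₀(x-a))/EI  [x>a] with R_A=-7/2, M_A=-7/2 = ((-7/2)·4²/2 - (-7/2)·4 - (-14)·(4-3))/20000 = 0 rad
Load 4 — triangular load w₀=15 kN/m (0→w₀ over full span):
  θ_4 = -w₀(2x(L-x)(L-2x)(x+2L)+x²(L-x)²)/(120LEI) = -15·(2·4·(6-4)·(6-2·4)·(4+2·6)+4²·(6-4)²)/(120·6·20000) = 7/15000 rad
Superposition: θ = Σ θ_i = 5579/30000000 rad ≈ 0.000186 rad

θ(4) = 5579/30000000 rad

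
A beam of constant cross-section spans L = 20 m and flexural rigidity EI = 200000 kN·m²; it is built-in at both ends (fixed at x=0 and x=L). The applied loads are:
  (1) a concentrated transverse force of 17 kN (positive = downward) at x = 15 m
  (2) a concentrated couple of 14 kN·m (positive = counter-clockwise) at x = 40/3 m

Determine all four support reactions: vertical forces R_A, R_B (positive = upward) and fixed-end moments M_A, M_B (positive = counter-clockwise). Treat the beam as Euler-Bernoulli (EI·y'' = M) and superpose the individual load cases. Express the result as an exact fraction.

R_A = 1723/480 kN, M_A = 989/48 kN·m, R_B = 6437/480 kN, M_B = -765/16 kN·m

Load 1 — point force P=17 kN at a=15 m (b=L-a=5):
  R_A = Pb²(3a+b)/L³ = 17·5²·(3·15+5)/20³ = 85/32 kN
  M_A = Pab²/L² = 17·15·5²/20² = 255/16 kN·m
  R_B = Pa²(a+3b)/L³ = 17·15²·(15+3·5)/20³ = 459/32 kN
  M_B = -Pa²b/L² = -17·15²·5/20² = -765/16 kN·m
Load 2 — applied couple M₀=14 kN·m at a=40/3 m (b=L-a=20/3):
  R_A = 6M₀ab/L³ = 6·14·(40/3)·(20/3)/20³ = 14/15 kN
  M_A = M₀b(2a-b)/L² = 14·(20/3)·(2·(40/3)-(20/3))/20² = 14/3 kN·m
  R_B = -6M₀ab/L³ = -6·14·(40/3)·(20/3)/20³ = -14/15 kN
  M_B = M₀a(2b-a)/L² = 14·(40/3)·(2·(20/3)-(40/3))/20² = 0 kN·m
Superposition: R_A = 1723/480 kN, M_A = 989/48 kN·m, R_B = 6437/480 kN, M_B = -765/16 kN·m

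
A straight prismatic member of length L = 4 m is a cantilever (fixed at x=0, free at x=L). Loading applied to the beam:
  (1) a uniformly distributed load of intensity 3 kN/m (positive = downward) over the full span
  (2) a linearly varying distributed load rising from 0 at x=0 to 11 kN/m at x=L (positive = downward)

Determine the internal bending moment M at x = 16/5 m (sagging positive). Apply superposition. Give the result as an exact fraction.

Load 1 — uniform load w=3 kN/m over full span:
  M_1 = -w(L-x)²/2 = -3·(4-(16/5))²/2 = -24/25 kN·m
Load 2 — triangular load w₀=11 kN/m (0→w₀ over full span):
  M_2 = w₀Lx/2 - w₀L²/3 - w₀x³/(6L) = 11·4·(16/5)/2 - 11·4²/3 - 11·(16/5)³/(6·4) = -1232/375 kN·m
Superposition: M = Σ M_i = -1592/375 kN·m ≈ -4.245333 kN·m

M(16/5) = -1592/375 kN·m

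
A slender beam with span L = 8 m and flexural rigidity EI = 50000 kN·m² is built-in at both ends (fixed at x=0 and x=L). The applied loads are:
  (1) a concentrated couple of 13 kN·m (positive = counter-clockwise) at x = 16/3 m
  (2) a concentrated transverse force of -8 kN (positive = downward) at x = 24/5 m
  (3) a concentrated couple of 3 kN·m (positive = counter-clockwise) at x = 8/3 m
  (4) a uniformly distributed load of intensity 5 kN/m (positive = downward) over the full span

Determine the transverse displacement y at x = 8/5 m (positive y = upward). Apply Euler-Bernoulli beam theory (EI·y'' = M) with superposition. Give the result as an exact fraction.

y(8/5) = -172526/439453125 m

Load 1 — applied couple M₀=13 kN·m at a=16/3 m (b=L-a=8/3):
  y_1 = (R_Ax³/6 - M_Ax²/2)/EI  [x≤a] with R_A=13/6, M_A=13/3 = ((13/6)·(8/5)³/6 - (13/3)·(8/5)²/2)/50000 = -286/3515625 m
Load 2 — point force P=-8 kN at a=24/5 m (b=L-a=16/5):
  y_2 = -Pb²x²(3aL-(3a+b)x)/(6L³EI)  [x≤a] = -(-8)·(16/5)²·(8/5)²·(3·(24/5)·8-(3·(24/5)+(16/5))·(8/5))/(6·8³·50000) = 17408/146484375 m
Load 3 — applied couple M₀=3 kN·m at a=8/3 m (b=L-a=16/3):
  y_3 = (R_Ax³/6 - M_Ax²/2)/EI  [x≤a] with R_A=1/2, M_A=0 = ((1/2)·(8/5)³/6 - 0·(8/5)²/2)/50000 = 8/1171875 m
Load 4 — uniform load w=5 kN/m over full span:
  y_4 = -wx²(L-x)²/(24EI) = -5·(8/5)²·(8-(8/5))²/(24·50000) = -512/1171875 m
Superposition: y = Σ y_i = -172526/439453125 m ≈ -0.000393 m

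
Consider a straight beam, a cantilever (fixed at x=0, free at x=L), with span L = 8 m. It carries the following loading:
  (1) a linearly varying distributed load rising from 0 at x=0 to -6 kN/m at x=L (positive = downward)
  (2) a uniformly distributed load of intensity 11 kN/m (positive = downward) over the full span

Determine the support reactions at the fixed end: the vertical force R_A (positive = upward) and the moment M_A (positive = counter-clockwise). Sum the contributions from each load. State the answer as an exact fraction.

Load 1 — triangular load w₀=-6 kN/m (0→w₀ over full span):
  R_A = w₀L/2 = (-6)·8/2 = -24 kN
  M_A = w₀L²/3 = (-6)·8²/3 = -128 kN·m
Load 2 — uniform load w=11 kN/m over full span:
  R_A = wL = 11·8 = 88 kN
  M_A = wL²/2 = 11·8²/2 = 352 kN·m
Superposition: R_A = 64 kN, M_A = 224 kN·m

R_A = 64 kN, M_A = 224 kN·m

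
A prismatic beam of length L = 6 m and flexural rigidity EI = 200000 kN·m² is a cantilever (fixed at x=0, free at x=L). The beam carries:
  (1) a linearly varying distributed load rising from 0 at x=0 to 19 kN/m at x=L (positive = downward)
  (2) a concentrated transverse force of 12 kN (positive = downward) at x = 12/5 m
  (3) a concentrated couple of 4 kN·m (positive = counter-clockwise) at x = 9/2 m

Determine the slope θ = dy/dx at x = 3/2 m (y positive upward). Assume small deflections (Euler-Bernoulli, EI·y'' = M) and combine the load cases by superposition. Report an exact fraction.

θ(3/2) = -386871/256000000 rad

Load 1 — triangular load w₀=19 kN/m (0→w₀ over full span):
  θ_1 = (w₀Lx²/4-w₀L²x/3-w₀x⁴/(24L))/EI = (19·6·(3/2)²/4-19·6²·(3/2)/3-19·(3/2)⁴/(24·6))/200000 = -71307/51200000 rad
Load 2 — point force P=12 kN at a=12/5 m (b=L-a=18/5):
  θ_2 = -Px(2a-x)/(2EI)  [x≤a] = -12·(3/2)·(2·(12/5)-(3/2))/(2·200000) = -297/2000000 rad
Load 3 — applied couple M₀=4 kN·m at a=9/2 m (b=L-a=3/2):
  θ_3 = M₀x/EI  [x≤a] = 4·(3/2)/200000 = 3/100000 rad
Superposition: θ = Σ θ_i = -386871/256000000 rad ≈ -0.001511 rad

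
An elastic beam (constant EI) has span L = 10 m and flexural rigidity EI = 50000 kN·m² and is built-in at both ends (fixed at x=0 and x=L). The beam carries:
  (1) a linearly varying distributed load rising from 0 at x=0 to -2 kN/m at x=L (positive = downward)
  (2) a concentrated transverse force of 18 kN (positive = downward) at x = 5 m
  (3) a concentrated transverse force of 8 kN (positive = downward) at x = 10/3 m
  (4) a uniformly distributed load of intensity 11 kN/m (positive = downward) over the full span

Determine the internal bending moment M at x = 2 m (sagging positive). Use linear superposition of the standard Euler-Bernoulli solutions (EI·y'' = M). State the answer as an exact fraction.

M(2) = -217/30 kN·m

Load 1 — triangular load w₀=-2 kN/m (0→w₀ over full span):
  M_1 = 3w₀Lx/20 - w₀L²/30 - w₀x³/(6L) = 3·(-2)·10·2/20 - (-2)·10²/30 - (-2)·2³/(6·10) = 14/15 kN·m
Load 2 — point force P=18 kN at a=5 m (b=L-a=5):
  M_2 = Pb²(3a+b)x/L³ - Pab²/L²  [x≤a] = 18·5²·(3·5+5)·2/10³ - 18·5·5²/10² = -9/2 kN·m
Load 3 — point force P=8 kN at a=10/3 m (b=L-a=20/3):
  M_3 = Pb²(3a+b)x/L³ - Pab²/L²  [x≤a] = 8·(20/3)²·(3·(10/3)+(20/3))·2/10³ - 8·(10/3)·(20/3)²/10² = 0 kN·m
Load 4 — uniform load w=11 kN/m over full span:
  M_4 = wLx/2 - wL²/12 - wx²/2 = 11·10·2/2 - 11·10²/12 - 11·2²/2 = -11/3 kN·m
Superposition: M = Σ M_i = -217/30 kN·m ≈ -7.233333 kN·m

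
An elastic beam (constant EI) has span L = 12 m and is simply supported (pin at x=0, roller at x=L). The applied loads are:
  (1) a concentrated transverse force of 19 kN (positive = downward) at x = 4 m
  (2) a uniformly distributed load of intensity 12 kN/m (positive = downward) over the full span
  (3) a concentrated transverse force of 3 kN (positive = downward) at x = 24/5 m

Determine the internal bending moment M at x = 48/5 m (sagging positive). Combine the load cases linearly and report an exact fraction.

Load 1 — point force P=19 kN at a=4 m (b=L-a=8):
  M_1 = Pa(L-x)/L  [x>a] = 19·4·(12-(48/5))/12 = 76/5 kN·m
Load 2 — uniform load w=12 kN/m over full span:
  M_2 = wx(L-x)/2 = 12·(48/5)·(12-(48/5))/2 = 3456/25 kN·m
Load 3 — point force P=3 kN at a=24/5 m (b=L-a=36/5):
  M_3 = Pa(L-x)/L  [x>a] = 3·(24/5)·(12-(48/5))/12 = 72/25 kN·m
Superposition: M = Σ M_i = 3908/25 kN·m ≈ 156.320000 kN·m

M(48/5) = 3908/25 kN·m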